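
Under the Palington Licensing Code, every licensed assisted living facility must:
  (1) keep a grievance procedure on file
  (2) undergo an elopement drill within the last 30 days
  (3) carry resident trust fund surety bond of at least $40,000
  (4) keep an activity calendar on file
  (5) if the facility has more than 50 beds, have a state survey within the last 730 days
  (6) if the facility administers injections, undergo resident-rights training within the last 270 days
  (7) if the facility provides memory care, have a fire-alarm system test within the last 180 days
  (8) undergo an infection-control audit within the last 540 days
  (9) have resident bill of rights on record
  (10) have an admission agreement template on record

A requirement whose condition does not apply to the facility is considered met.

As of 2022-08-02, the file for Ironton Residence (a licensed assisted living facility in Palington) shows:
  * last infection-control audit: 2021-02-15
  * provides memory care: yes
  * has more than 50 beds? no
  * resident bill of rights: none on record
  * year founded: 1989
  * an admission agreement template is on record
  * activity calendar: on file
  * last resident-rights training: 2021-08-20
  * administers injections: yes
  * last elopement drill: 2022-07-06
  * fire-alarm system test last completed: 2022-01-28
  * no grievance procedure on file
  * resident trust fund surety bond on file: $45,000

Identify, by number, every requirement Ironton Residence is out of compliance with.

1, 6, 7, 9

1. grievance procedure absent → not met
2. elopement drill 27 days ago vs limit 30 → met
3. resident trust fund surety bond $45,000 ≥ $40,000 → met
4. activity calendar present → met
5. condition 'has more than 50 beds' does not hold → requirement n/a → met
6. condition 'administers injections' holds; resident-rights training 347 days ago vs limit 270 → not met
7. condition 'provides memory care' holds; fire-alarm system test 186 days ago vs limit 180 → not met
8. infection-control audit 533 days ago vs limit 540 → met
9. resident bill of rights absent → not met
10. admission agreement template present → met
Not met: 1, 6, 7, 9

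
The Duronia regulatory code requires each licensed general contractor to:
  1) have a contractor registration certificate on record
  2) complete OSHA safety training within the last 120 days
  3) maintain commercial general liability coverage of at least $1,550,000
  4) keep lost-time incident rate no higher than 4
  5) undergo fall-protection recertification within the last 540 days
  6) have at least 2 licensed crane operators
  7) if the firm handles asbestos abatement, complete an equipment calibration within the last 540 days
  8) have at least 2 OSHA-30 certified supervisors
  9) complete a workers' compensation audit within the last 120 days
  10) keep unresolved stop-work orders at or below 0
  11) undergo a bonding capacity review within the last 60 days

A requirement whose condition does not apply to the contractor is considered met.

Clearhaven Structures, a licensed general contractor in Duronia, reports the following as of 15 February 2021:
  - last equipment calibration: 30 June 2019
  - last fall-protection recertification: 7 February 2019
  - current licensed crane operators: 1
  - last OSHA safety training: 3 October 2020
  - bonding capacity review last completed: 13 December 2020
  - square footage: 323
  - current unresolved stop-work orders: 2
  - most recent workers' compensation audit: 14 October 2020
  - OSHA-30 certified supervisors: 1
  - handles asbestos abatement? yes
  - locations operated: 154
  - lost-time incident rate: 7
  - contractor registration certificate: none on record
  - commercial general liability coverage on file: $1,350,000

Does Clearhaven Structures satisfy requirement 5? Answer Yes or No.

No

5. fall-protection recertification 739 days ago vs limit 540 → not met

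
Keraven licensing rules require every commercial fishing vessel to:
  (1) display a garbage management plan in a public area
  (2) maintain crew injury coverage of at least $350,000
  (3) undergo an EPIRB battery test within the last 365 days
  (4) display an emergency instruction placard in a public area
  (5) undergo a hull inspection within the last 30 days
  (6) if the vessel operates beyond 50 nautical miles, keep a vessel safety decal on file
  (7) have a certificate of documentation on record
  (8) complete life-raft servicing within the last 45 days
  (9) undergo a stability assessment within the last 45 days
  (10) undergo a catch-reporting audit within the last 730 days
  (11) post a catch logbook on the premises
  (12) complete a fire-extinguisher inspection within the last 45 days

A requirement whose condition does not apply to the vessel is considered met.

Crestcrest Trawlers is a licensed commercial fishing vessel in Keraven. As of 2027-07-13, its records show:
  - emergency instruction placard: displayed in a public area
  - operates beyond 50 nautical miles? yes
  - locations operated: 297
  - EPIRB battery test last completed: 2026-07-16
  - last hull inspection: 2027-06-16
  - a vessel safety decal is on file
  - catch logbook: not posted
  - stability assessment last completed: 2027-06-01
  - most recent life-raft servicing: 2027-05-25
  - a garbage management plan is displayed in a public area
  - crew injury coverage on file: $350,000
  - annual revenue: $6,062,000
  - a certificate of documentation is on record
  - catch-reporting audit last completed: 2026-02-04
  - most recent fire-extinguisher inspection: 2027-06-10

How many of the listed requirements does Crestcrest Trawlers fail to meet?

1. garbage management plan present → met
2. crew injury coverage $350,000 ≥ $350,000 → met
3. EPIRB battery test 362 days ago vs limit 365 → met
4. emergency instruction placard present → met
5. hull inspection 27 days ago vs limit 30 → met
6. condition 'operates beyond 50 nautical miles' holds; vessel safety decal present → met
7. certificate of documentation present → met
8. life-raft servicing 49 days ago vs limit 45 → not met
9. stability assessment 42 days ago vs limit 45 → met
10. catch-reporting audit 524 days ago vs limit 730 → met
11. catch logbook absent → not met
12. fire-extinguisher inspection 33 days ago vs limit 45 → met
Not met: 2 of 12

2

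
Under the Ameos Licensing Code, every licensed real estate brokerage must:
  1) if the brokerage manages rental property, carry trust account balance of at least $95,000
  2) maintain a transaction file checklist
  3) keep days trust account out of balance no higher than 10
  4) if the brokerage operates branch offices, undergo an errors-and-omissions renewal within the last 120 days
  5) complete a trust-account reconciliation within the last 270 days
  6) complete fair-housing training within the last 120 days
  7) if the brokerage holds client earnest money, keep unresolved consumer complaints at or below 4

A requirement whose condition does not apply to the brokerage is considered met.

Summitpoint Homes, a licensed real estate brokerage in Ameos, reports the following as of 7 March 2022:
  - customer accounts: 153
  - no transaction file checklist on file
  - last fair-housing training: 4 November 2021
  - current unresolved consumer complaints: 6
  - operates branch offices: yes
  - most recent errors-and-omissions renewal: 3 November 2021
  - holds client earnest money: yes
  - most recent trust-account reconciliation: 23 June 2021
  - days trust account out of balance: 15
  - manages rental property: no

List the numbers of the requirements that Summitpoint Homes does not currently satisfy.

1. condition 'manages rental property' does not hold → requirement n/a → met
2. transaction file checklist absent → not met
3. days trust account out of balance 15 > 10 → not met
4. condition 'operates branch offices' holds; errors-and-omissions renewal 124 days ago vs limit 120 → not met
5. trust-account reconciliation 257 days ago vs limit 270 → met
6. fair-housing training 123 days ago vs limit 120 → not met
7. condition 'holds client earnest money' holds; unresolved consumer complaints 6 > 4 → not met
Not met: 2, 3, 4, 6, 7

2, 3, 4, 6, 7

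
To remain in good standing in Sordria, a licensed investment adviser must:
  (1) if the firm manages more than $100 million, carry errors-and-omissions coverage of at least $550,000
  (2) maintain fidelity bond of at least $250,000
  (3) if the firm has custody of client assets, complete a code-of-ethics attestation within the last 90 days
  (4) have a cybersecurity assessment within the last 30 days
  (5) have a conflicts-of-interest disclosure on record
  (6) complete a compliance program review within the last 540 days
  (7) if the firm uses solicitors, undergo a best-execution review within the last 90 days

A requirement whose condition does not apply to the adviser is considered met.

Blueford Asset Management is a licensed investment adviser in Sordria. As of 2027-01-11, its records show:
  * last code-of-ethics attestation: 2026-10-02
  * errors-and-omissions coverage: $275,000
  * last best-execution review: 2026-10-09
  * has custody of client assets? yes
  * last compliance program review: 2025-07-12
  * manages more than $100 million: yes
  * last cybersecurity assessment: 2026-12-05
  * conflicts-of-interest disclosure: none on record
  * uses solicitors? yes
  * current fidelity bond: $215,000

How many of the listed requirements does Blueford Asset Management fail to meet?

1. condition 'manages more than $100 million' holds; errors-and-omissions coverage $275,000 < $550,000 → not met
2. fidelity bond $215,000 < $250,000 → not met
3. condition 'has custody of client assets' holds; code-of-ethics attestation 101 days ago vs limit 90 → not met
4. cybersecurity assessment 37 days ago vs limit 30 → not met
5. conflicts-of-interest disclosure absent → not met
6. compliance program review 548 days ago vs limit 540 → not met
7. condition 'uses solicitors' holds; best-execution review 94 days ago vs limit 90 → not met
Not met: 7 of 7

7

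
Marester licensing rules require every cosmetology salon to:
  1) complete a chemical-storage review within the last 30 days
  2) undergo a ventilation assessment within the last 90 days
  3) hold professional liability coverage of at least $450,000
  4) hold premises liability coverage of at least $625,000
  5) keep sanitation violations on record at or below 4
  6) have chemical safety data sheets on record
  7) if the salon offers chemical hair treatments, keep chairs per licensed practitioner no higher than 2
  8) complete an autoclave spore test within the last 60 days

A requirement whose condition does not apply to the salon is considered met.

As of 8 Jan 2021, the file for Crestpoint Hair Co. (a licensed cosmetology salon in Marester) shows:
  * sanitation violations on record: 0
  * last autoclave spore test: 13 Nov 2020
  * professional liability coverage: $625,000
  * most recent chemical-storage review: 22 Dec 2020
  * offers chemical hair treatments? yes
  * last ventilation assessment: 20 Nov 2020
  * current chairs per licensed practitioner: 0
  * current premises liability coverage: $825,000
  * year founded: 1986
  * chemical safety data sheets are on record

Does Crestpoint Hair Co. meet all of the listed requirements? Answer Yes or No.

1. chemical-storage review 17 days ago vs limit 30 → met
2. ventilation assessment 49 days ago vs limit 90 → met
3. professional liability coverage $625,000 ≥ $450,000 → met
4. premises liability coverage $825,000 ≥ $625,000 → met
5. sanitation violations on record 0 ≤ 4 → met
6. chemical safety data sheets present → met
7. condition 'offers chemical hair treatments' holds; chairs per licensed practitioner 0 ≤ 2 → met
8. autoclave spore test 56 days ago vs limit 60 → met
All met.

Yes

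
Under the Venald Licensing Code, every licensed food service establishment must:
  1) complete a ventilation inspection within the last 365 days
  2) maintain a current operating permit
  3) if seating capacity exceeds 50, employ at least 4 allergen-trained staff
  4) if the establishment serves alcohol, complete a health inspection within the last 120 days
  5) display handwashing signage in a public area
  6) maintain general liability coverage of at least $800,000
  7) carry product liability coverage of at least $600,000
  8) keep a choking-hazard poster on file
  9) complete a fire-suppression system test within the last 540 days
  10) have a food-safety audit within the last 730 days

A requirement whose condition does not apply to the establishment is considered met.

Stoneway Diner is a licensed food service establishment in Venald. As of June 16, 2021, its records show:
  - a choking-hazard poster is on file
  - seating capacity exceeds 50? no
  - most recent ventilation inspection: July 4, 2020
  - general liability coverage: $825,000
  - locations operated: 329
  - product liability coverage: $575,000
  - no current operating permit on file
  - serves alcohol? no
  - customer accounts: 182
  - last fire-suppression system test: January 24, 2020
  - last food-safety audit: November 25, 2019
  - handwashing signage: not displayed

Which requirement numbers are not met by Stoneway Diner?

1. ventilation inspection 347 days ago vs limit 365 → met
2. current operating permit absent → not met
3. condition 'seating capacity exceeds 50' does not hold → requirement n/a → met
4. condition 'serves alcohol' does not hold → requirement n/a → met
5. handwashing signage absent → not met
6. general liability coverage $825,000 ≥ $800,000 → met
7. product liability coverage $575,000 < $600,000 → not met
8. choking-hazard poster present → met
9. fire-suppression system test 509 days ago vs limit 540 → met
10. food-safety audit 569 days ago vs limit 730 → met
Not met: 2, 5, 7

2, 5, 7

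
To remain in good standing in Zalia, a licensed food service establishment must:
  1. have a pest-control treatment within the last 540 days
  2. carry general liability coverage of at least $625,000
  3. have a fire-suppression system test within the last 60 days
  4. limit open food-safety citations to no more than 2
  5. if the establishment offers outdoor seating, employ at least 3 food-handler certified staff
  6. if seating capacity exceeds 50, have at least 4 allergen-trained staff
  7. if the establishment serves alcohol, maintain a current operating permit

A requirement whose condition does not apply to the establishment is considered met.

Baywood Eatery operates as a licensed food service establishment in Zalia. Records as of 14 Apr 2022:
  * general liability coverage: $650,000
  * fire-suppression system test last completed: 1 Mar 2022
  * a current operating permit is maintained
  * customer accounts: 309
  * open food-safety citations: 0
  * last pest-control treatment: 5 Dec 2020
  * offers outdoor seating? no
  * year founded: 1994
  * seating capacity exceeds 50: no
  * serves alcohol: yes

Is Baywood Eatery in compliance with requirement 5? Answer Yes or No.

Yes

5. condition 'offers outdoor seating' does not hold → requirement n/a → met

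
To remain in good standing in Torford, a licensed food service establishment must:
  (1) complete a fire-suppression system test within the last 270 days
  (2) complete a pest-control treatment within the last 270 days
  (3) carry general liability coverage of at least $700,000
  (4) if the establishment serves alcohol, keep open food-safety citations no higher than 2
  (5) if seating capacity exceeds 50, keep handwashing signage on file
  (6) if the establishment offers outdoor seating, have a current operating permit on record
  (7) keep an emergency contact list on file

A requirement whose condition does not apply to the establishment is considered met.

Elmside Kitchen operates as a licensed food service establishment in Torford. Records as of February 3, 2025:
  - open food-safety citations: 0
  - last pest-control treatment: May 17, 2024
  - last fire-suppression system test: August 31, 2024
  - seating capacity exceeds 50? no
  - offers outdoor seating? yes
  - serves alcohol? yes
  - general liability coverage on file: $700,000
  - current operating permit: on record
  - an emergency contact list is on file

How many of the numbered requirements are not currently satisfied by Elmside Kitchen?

1. fire-suppression system test 156 days ago vs limit 270 → met
2. pest-control treatment 262 days ago vs limit 270 → met
3. general liability coverage $700,000 ≥ $700,000 → met
4. condition 'serves alcohol' holds; open food-safety citations 0 ≤ 2 → met
5. condition 'seating capacity exceeds 50' does not hold → requirement n/a → met
6. condition 'offers outdoor seating' holds; current operating permit present → met
7. emergency contact list present → met
Not met: 0 of 7

0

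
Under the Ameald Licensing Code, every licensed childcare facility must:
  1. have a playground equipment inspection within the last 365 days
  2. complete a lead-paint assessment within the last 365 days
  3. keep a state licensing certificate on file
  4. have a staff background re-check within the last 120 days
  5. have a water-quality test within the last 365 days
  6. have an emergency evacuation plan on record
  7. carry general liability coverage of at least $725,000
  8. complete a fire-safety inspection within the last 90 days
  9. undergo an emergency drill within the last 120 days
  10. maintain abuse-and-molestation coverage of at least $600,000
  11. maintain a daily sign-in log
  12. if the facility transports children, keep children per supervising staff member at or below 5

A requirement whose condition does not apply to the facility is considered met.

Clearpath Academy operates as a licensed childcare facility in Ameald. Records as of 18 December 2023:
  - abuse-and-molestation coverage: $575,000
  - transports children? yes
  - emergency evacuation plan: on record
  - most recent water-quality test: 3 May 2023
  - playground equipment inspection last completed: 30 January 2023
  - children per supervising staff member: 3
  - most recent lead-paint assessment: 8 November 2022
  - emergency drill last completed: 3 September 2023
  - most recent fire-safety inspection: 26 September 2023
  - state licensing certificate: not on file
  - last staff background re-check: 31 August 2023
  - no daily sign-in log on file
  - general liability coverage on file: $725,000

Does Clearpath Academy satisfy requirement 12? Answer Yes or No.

Yes

12. condition 'transports children' holds; children per supervising staff member 3 ≤ 5 → met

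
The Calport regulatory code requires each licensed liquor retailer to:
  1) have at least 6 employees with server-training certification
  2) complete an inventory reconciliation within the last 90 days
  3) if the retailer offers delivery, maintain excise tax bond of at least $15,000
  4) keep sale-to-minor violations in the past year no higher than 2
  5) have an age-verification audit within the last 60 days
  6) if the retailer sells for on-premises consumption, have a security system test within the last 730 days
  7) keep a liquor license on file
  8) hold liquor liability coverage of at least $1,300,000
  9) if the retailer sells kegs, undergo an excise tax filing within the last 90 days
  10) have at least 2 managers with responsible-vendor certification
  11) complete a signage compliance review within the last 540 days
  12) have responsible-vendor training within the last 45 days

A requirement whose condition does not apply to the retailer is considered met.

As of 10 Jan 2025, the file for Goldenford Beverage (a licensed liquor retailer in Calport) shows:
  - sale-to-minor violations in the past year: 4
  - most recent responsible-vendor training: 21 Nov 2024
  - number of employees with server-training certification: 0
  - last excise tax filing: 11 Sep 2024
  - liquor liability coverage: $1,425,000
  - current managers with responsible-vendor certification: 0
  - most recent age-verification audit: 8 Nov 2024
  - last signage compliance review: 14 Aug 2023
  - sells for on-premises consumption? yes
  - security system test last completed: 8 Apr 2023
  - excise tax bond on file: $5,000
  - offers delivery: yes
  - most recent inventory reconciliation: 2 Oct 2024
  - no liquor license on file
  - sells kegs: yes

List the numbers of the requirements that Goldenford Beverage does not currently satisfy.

1. employees with server-training certification 0 < 6 → not met
2. inventory reconciliation 100 days ago vs limit 90 → not met
3. condition 'offers delivery' holds; excise tax bond $5,000 < $15,000 → not met
4. sale-to-minor violations in the past year 4 > 2 → not met
5. age-verification audit 63 days ago vs limit 60 → not met
6. condition 'sells for on-premises consumption' holds; security system test 643 days ago vs limit 730 → met
7. liquor license absent → not met
8. liquor liability coverage $1,425,000 ≥ $1,300,000 → met
9. condition 'sells kegs' holds; excise tax filing 121 days ago vs limit 90 → not met
10. managers with responsible-vendor certification 0 < 2 → not met
11. signage compliance review 515 days ago vs limit 540 → met
12. responsible-vendor training 50 days ago vs limit 45 → not met
Not met: 1, 2, 3, 4, 5, 7, 9, 10, 12

1, 2, 3, 4, 5, 7, 9, 10, 12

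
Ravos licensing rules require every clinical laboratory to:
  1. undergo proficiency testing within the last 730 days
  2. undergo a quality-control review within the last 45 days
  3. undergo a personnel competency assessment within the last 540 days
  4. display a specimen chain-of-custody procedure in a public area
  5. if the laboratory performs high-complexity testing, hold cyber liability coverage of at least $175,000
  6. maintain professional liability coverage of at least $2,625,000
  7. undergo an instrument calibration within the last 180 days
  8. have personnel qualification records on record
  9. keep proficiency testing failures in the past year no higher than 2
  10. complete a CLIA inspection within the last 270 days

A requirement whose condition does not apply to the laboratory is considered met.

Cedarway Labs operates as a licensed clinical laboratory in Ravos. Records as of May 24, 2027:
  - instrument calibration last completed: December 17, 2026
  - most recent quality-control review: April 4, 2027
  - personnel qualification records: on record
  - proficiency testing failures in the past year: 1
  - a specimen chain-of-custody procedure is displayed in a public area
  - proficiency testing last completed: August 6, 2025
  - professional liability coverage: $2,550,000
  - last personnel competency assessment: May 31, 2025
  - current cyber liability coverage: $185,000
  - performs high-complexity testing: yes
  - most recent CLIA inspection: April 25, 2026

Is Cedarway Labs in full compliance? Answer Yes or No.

No

1. proficiency testing 656 days ago vs limit 730 → met
2. quality-control review 50 days ago vs limit 45 → not met
3. personnel competency assessment 723 days ago vs limit 540 → not met
4. specimen chain-of-custody procedure present → met
5. condition 'performs high-complexity testing' holds; cyber liability coverage $185,000 ≥ $175,000 → met
6. professional liability coverage $2,550,000 < $2,625,000 → not met
7. instrument calibration 158 days ago vs limit 180 → met
8. personnel qualification records present → met
9. proficiency testing failures in the past year 1 ≤ 2 → met
10. CLIA inspection 394 days ago vs limit 270 → not met
Not met: 2, 3, 6, 10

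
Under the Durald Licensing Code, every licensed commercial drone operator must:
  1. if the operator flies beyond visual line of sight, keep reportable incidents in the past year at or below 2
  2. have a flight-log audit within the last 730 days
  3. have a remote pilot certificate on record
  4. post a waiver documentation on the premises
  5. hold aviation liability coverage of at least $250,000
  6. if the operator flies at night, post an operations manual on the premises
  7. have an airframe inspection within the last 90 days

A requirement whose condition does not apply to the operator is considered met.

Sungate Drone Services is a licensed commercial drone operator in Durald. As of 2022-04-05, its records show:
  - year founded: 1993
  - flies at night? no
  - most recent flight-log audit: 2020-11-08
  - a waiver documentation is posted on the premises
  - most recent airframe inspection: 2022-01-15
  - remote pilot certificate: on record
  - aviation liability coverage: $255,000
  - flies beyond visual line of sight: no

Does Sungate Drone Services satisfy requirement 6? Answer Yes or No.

Yes

6. condition 'flies at night' does not hold → requirement n/a → met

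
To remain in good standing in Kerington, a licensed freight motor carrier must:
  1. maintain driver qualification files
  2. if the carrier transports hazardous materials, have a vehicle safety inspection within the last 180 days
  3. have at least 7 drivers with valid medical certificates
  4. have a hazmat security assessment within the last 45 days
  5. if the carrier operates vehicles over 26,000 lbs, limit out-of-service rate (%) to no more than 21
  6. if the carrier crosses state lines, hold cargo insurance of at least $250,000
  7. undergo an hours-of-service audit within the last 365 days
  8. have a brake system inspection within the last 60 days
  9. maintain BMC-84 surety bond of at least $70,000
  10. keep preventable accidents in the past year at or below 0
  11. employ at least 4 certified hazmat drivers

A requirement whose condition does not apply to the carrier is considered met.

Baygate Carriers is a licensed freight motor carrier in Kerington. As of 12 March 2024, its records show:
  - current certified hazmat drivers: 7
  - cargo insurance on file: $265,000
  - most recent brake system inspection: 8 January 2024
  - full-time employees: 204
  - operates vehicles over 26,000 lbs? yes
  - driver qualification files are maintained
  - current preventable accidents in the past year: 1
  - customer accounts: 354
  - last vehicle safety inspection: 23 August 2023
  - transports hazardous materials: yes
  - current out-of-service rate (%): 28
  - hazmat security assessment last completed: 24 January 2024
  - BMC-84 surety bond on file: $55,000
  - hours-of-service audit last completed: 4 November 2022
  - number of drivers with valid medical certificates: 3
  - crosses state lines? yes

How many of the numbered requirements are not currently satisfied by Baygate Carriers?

8

1. driver qualification files present → met
2. condition 'transports hazardous materials' holds; vehicle safety inspection 202 days ago vs limit 180 → not met
3. drivers with valid medical certificates 3 < 7 → not met
4. hazmat security assessment 48 days ago vs limit 45 → not met
5. condition 'operates vehicles over 26,000 lbs' holds; out-of-service rate (%) 28 > 21 → not met
6. condition 'crosses state lines' holds; cargo insurance $265,000 ≥ $250,000 → met
7. hours-of-service audit 494 days ago vs limit 365 → not met
8. brake system inspection 64 days ago vs limit 60 → not met
9. BMC-84 surety bond $55,000 < $70,000 → not met
10. preventable accidents in the past year 1 > 0 → not met
11. certified hazmat drivers 7 ≥ 4 → met
Not met: 8 of 11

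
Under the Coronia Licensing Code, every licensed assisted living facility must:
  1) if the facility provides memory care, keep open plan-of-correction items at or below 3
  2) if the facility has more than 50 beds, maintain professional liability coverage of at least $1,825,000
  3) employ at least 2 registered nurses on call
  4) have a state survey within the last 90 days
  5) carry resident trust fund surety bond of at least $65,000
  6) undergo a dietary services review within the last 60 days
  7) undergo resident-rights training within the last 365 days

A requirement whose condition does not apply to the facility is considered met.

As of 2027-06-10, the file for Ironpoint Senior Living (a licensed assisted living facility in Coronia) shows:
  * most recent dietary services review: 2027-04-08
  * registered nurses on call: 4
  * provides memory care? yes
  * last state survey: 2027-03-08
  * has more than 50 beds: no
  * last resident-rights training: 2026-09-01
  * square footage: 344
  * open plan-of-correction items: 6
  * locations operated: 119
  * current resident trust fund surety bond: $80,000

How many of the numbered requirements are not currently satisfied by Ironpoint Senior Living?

3

1. condition 'provides memory care' holds; open plan-of-correction items 6 > 3 → not met
2. condition 'has more than 50 beds' does not hold → requirement n/a → met
3. registered nurses on call 4 ≥ 2 → met
4. state survey 94 days ago vs limit 90 → not met
5. resident trust fund surety bond $80,000 ≥ $65,000 → met
6. dietary services review 63 days ago vs limit 60 → not met
7. resident-rights training 282 days ago vs limit 365 → met
Not met: 3 of 7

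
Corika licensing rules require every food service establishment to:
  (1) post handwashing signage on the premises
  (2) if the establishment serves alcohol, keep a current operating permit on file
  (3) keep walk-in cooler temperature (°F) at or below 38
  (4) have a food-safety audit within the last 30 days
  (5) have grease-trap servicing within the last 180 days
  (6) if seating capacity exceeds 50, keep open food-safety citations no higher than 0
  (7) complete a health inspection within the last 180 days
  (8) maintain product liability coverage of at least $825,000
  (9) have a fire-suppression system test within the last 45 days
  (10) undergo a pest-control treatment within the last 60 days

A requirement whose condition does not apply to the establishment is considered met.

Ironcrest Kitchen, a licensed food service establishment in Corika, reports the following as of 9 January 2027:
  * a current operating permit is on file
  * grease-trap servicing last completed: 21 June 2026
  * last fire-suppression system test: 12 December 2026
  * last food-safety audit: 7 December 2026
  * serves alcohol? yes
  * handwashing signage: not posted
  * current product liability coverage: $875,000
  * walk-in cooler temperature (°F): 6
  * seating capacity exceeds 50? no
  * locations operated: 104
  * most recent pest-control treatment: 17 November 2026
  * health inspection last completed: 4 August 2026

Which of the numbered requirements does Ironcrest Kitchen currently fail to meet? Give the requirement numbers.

1. handwashing signage absent → not met
2. condition 'serves alcohol' holds; current operating permit present → met
3. walk-in cooler temperature (°F) 6 ≤ 38 → met
4. food-safety audit 33 days ago vs limit 30 → not met
5. grease-trap servicing 202 days ago vs limit 180 → not met
6. condition 'seating capacity exceeds 50' does not hold → requirement n/a → met
7. health inspection 158 days ago vs limit 180 → met
8. product liability coverage $875,000 ≥ $825,000 → met
9. fire-suppression system test 28 days ago vs limit 45 → met
10. pest-control treatment 53 days ago vs limit 60 → met
Not met: 1, 4, 5

1, 4, 5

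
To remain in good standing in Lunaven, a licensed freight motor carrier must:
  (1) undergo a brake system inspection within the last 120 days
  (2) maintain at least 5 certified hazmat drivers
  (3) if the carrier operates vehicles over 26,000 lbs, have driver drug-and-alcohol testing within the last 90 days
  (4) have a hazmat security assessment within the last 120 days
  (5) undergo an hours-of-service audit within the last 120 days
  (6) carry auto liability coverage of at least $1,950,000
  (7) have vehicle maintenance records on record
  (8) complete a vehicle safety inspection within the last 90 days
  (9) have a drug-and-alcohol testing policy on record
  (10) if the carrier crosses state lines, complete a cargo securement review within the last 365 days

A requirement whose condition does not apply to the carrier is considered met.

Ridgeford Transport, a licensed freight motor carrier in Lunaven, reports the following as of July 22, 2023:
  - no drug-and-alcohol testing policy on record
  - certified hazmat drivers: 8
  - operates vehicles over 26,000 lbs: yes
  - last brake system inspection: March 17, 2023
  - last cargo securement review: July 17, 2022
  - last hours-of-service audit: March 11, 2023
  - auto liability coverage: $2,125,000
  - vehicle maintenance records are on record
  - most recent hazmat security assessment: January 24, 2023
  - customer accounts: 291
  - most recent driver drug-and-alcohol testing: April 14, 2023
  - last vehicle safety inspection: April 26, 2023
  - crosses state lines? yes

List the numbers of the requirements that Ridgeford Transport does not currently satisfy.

1, 3, 4, 5, 9, 10

1. brake system inspection 127 days ago vs limit 120 → not met
2. certified hazmat drivers 8 ≥ 5 → met
3. condition 'operates vehicles over 26,000 lbs' holds; driver drug-and-alcohol testing 99 days ago vs limit 90 → not met
4. hazmat security assessment 179 days ago vs limit 120 → not met
5. hours-of-service audit 133 days ago vs limit 120 → not met
6. auto liability coverage $2,125,000 ≥ $1,950,000 → met
7. vehicle maintenance records present → met
8. vehicle safety inspection 87 days ago vs limit 90 → met
9. drug-and-alcohol testing policy absent → not met
10. condition 'crosses state lines' holds; cargo securement review 370 days ago vs limit 365 → not met
Not met: 1, 3, 4, 5, 9, 10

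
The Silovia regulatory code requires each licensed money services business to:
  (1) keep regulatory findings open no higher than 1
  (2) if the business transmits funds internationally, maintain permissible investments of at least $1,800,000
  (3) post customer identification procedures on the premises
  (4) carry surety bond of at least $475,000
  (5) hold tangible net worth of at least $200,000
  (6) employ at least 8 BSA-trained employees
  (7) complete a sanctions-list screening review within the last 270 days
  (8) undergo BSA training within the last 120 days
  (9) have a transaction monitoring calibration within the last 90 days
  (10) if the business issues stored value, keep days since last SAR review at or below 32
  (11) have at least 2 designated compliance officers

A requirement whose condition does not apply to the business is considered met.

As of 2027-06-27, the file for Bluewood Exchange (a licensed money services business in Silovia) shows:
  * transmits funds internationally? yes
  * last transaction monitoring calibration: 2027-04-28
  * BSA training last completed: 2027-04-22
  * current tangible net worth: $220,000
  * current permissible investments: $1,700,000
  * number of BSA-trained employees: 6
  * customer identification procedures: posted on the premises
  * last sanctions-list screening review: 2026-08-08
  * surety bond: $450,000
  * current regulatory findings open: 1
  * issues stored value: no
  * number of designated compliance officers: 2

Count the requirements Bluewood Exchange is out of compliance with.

1. regulatory findings open 1 ≤ 1 → met
2. condition 'transmits funds internationally' holds; permissible investments $1,700,000 < $1,800,000 → not met
3. customer identification procedures present → met
4. surety bond $450,000 < $475,000 → not met
5. tangible net worth $220,000 ≥ $200,000 → met
6. BSA-trained employees 6 < 8 → not met
7. sanctions-list screening review 323 days ago vs limit 270 → not met
8. BSA training 66 days ago vs limit 120 → met
9. transaction monitoring calibration 60 days ago vs limit 90 → met
10. condition 'issues stored value' does not hold → requirement n/a → met
11. designated compliance officers 2 ≥ 2 → met
Not met: 4 of 11

4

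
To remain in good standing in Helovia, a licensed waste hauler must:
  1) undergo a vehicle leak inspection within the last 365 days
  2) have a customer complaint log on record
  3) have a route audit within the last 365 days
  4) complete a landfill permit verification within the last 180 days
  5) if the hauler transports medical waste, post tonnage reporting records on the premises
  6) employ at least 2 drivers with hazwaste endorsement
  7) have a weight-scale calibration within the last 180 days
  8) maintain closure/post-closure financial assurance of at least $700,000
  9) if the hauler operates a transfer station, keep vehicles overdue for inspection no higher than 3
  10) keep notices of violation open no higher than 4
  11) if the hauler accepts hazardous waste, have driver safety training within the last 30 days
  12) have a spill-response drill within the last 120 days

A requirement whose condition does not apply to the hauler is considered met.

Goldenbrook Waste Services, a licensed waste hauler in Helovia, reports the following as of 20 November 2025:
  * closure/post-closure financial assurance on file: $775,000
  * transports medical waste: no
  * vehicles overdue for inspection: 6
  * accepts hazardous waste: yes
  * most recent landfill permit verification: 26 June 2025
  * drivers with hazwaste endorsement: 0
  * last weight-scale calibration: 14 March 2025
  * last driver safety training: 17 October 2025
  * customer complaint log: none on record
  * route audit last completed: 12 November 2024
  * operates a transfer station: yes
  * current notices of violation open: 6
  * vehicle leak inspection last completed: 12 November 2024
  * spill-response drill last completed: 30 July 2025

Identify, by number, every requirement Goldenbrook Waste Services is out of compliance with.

1, 2, 3, 6, 7, 9, 10, 11

1. vehicle leak inspection 373 days ago vs limit 365 → not met
2. customer complaint log absent → not met
3. route audit 373 days ago vs limit 365 → not met
4. landfill permit verification 147 days ago vs limit 180 → met
5. condition 'transports medical waste' does not hold → requirement n/a → met
6. drivers with hazwaste endorsement 0 < 2 → not met
7. weight-scale calibration 251 days ago vs limit 180 → not met
8. closure/post-closure financial assurance $775,000 ≥ $700,000 → met
9. condition 'operates a transfer station' holds; vehicles overdue for inspection 6 > 3 → not met
10. notices of violation open 6 > 4 → not met
11. condition 'accepts hazardous waste' holds; driver safety training 34 days ago vs limit 30 → not met
12. spill-response drill 113 days ago vs limit 120 → met
Not met: 1, 2, 3, 6, 7, 9, 10, 11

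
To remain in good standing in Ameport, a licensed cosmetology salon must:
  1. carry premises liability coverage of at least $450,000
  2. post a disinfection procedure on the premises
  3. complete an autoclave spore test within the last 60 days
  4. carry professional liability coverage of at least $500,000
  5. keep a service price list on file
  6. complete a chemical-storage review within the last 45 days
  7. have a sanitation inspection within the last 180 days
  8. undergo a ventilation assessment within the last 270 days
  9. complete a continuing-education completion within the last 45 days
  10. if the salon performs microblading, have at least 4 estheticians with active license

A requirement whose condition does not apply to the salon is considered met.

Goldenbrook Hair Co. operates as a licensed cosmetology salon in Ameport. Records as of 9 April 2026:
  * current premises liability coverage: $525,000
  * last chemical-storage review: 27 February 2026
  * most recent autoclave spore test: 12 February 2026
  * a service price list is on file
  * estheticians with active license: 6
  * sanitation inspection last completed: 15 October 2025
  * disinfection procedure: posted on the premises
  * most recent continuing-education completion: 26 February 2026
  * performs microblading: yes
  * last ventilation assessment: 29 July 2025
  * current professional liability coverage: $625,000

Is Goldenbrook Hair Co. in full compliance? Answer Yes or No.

Yes

1. premises liability coverage $525,000 ≥ $450,000 → met
2. disinfection procedure present → met
3. autoclave spore test 56 days ago vs limit 60 → met
4. professional liability coverage $625,000 ≥ $500,000 → met
5. service price list present → met
6. chemical-storage review 41 days ago vs limit 45 → met
7. sanitation inspection 176 days ago vs limit 180 → met
8. ventilation assessment 254 days ago vs limit 270 → met
9. continuing-education completion 42 days ago vs limit 45 → met
10. condition 'performs microblading' holds; estheticians with active license 6 ≥ 4 → met
All met.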